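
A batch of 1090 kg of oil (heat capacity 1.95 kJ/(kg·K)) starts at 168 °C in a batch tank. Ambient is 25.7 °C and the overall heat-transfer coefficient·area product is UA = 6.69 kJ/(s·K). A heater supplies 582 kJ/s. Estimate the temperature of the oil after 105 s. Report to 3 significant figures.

152 °C

Energy balance: M c_p dT/dt = −UA(T − T_amb) + Q̇.
dT/dt = (T_ss − T)/τ with T_ss = T_amb + Q̇/UA = 25.7 + 582/6.69 = 112.70 °C, τ = M c_p/UA = 1090·1.95/6.69 = 317.71 s.
T approaches T_ss exponentially: T(t) = T_ss + (T₀ − T_ss) e^(−t/τ).
T(105) = 112.70 + (55.304)·0.71857 = 152.44 °C.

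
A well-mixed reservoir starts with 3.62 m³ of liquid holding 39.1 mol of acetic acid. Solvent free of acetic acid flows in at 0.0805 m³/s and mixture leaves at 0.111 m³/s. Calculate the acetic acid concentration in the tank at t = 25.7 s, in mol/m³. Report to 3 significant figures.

Let m(t) be the amount of acetic acid. Volume: V(t) = V₀ + (Q_in − Q_out) t = 3.62 − 0.030500 t; V(25.7) = 2.8361 m³.
Species balance (pure solvent in): dm/dt = −Q_out · m/V(t).
dm/m = −Q_out dt/(V₀ − 0.030500 t); integrating gives ln(m/m₀) = −(Q_out/(Q_in−Q_out)) ln(V/V₀).
m = m₀ (V₀/V)^(Q_out/(Q_in−Q_out)) = 39.1 × (3.62/2.8361)^(-3.6393) = 16.087 mol.
C = m/V = 16.087/2.8361 = 5.6722 mol/m³.

5.67 mol/m³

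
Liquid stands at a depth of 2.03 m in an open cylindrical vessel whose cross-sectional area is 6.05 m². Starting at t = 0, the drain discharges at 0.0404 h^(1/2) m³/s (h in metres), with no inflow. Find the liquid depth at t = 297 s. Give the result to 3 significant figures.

A dh/dt = −Q_out = −0.0404 √h.
Separate and integrate: 2(√h − √h₀) = −(0.0404/A) t.
√h = √2.03 − 0.0404·297/(2·6.05) = 1.4248 − 0.99164 = 0.43314.
h = 0.43314² = 0.18761 m.

0.188 m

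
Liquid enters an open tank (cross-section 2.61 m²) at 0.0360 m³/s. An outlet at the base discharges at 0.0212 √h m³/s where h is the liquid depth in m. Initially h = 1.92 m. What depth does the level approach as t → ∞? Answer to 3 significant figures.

2.88 m

Level balance: A dh/dt = 0.0360 − 0.0212 √h. Setting dh/dt = 0:
Q_in = 0.0212 √h_ss ⇒ √h_ss = 0.0360/0.0212 = 1.6981.
h_ss = 1.6981² = 2.8836 m. (Since h₀ = 1.92 m < h_ss, the level will rise toward this value.)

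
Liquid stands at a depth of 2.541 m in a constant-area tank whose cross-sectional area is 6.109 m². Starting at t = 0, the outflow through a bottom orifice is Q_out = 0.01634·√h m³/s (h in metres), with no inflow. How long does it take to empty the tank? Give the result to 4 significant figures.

A dh/dt = −Q_out = −0.01634 √h.
This is separable: 2 d(√h)/dt = −0.01634/A, so √h = √h₀ − (0.01634/(2A)) t.
Tank is empty when √h = 0: t_empty = 2A√h₀/0.01634.
t_empty = 2·6.109·√2.541/0.01634 = 12.2180·1.59405/0.01634 = 1191.93 s.

1192 s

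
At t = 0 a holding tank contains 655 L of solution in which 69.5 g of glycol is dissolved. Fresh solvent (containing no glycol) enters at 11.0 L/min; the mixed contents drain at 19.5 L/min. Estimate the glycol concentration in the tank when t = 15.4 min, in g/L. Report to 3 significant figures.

0.0795 g/L

Total volume: dV/dt = Q_in − Q_out = -8.5000 L/min, so V(t) = 655 − 8.5000 t and V(15.4) = 524.10 L.
No glycol enters, so dm/dt = −Q_out · (m/V).
Separate: dm/m = −Q_out dt/V(t) ⇒ ln(m/m₀) = −(Q_out/(Q_in−Q_out)) ln(V/V₀).
m = m₀ (V₀/V)^(Q_out/(Q_in−Q_out)) = 69.5 × (655/524.10)^(-2.2941) = 41.673 g.
C = m/V = 41.673/524.10 = 0.079513 g/L.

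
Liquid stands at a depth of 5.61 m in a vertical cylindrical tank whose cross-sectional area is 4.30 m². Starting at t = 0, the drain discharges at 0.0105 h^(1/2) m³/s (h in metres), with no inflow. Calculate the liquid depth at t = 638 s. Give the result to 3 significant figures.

2.53 m

Unsteady balance on liquid volume: A dh/dt = −0.0105 √h.
Separate and integrate: 2(√h − √h₀) = −(0.0105/A) t.
√h = √5.61 − 0.0105·638/(2·4.30) = 2.3685 − 0.77895 = 1.5896.
h = 1.5896² = 2.5268 m.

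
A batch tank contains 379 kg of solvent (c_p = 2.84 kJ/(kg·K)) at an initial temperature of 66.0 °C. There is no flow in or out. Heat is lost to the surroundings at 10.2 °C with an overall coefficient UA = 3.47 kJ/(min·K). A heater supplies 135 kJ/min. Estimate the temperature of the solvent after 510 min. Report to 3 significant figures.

52.4 °C

First-law balance (no shaft work): M c_p dT/dt = −UA(T − T_amb) + Q̇.
dT/dt = (T_ss − T)/τ with T_ss = T_amb + Q̇/UA = 10.2 + 135/3.47 = 49.105 °C, τ = M c_p/UA = 379·2.84/3.47 = 310.19 min.
This is linear first-order; T(t) = T_ss + (T₀ − T_ss) e^(−t/τ).
T(510) = 49.105 + (16.895)·0.19318 = 52.369 °C.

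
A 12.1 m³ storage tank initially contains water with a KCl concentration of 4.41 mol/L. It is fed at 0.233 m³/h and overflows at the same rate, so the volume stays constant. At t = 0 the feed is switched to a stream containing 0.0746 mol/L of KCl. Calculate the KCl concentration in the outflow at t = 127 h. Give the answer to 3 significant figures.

Species balance on the tank: V dC/dt = Q(C_in − C).
So dC/dt = (C_in − C)/τ with τ = V/Q = 12.1/0.233 = 51.931 h.
Integrating: C(t) = C_in + (C₀ − C_in) e^(−t/τ).
C(127) = 0.0746 + (4.41 − 0.0746)·e^(−127/51.931) = 0.0746 + (4.3354)·0.086680 = 0.45039 mol/L.

0.450 mol/L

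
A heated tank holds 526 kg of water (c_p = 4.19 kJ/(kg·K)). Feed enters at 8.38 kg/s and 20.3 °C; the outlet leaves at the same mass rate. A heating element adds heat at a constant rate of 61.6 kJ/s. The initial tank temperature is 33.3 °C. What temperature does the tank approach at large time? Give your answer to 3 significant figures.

First-law balance (no shaft work): M c_p dT/dt = ṁ c_p (T_in − T) + 61.6.
At steady state dT/dt = 0 ⇒ T_ss = T_in + Q̇/(ṁ c_p) = 20.3 + 61.6/(8.38·4.19) = 22.054 °C.

22.1 °C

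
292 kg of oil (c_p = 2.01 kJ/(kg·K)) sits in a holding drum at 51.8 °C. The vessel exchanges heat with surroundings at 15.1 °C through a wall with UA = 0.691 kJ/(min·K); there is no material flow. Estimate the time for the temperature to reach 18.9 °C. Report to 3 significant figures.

1930 min

Heat balance on the well-mixed liquid: M c_p dT/dt = −UA(T − T_amb).
τ = M c_p/UA = 849.38 min; T_ss = T_amb = 15.100 °C.
T(t) = T_ss + (T₀ − T_ss)e^(−t/τ); set T = 18.9:
t = −τ ln[(T − T_ss)/(T₀ − T_ss)] = −849.38 · ln(0.10354) = 1926.2 min.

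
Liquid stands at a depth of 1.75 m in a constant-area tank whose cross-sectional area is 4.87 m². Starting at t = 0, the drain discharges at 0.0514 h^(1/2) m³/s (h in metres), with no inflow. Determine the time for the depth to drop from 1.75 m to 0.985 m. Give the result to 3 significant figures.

A dh/dt = −Q_out = −0.0514 √h.
This is separable: 2 d(√h)/dt = −0.0514/A, so √h = √h₀ − (0.0514/(2A)) t.
t = 2A(√h₀ − √h)/0.0514 = 2·4.87·(√1.75 − √0.985)/0.0514
  = 9.7400 × (1.3229 − 0.99247) / 0.0514 = 62.610 s.

62.6 s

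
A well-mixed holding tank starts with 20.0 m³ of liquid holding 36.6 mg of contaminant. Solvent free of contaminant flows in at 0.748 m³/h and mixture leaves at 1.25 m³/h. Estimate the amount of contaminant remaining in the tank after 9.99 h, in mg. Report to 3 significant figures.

17.8 mg

Let m(t) be the amount of contaminant. Volume: V(t) = V₀ + (Q_in − Q_out) t = 20.0 − 0.50200 t; V(9.99) = 14.985 m³.
No contaminant enters, so dm/dt = −Q_out · (m/V).
Separate: dm/m = −Q_out dt/V(t) ⇒ ln(m/m₀) = −(Q_out/(Q_in−Q_out)) ln(V/V₀).
m = m₀ (V₀/V)^(Q_out/(Q_in−Q_out)) = 36.6 × (20.0/14.985)^(-2.4900) = 17.836 mg.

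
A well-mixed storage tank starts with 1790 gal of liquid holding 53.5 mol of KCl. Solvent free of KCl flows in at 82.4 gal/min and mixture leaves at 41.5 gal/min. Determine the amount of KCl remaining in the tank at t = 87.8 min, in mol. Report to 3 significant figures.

Let m(t) be the amount of KCl. Volume: V(t) = V₀ + (Q_in − Q_out) t = 1790 + 40.900 t; V(87.8) = 5381.0 gal.
Solute balance: dm/dt = 0 − Q_out C = −Q_out m/V(t).
Separate: dm/m = −Q_out dt/V(t) ⇒ ln(m/m₀) = −(Q_out/(Q_in−Q_out)) ln(V/V₀).
m = m₀ (V₀/V)^(Q_out/(Q_in−Q_out)) = 53.5 × (1790/5381.0)^(1.0147) = 17.512 mol.

17.5 mol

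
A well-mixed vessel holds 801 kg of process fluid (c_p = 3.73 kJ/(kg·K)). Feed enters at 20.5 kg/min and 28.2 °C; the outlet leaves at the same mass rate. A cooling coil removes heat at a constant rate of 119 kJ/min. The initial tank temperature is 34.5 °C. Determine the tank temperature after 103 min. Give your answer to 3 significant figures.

M c_p dT/dt = ṁ c_p (T_in − T) − Q̇.
τ = M/ṁ = 39.073 min; T_ss = T_in − Q̇/(ṁ c_p) = 28.2 − 119/(20.5·3.73) = 26.644 °C.
Integrating: T(t) = T_ss + (T₀ − T_ss) e^(−t/τ).
T(103) = 26.644 + (7.8563)·e^(−103/39.073) = 26.644 + (7.8563)·0.071642 = 27.207 °C.

27.2 °C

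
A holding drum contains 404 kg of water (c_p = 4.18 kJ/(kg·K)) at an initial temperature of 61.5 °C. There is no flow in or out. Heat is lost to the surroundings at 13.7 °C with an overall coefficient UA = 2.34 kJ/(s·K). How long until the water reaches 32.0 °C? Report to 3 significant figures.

M c_p dT/dt = −UA(T − T_amb).
τ = M c_p/UA = 721.68 s; T_ss = T_amb = 13.700 °C.
T(t) = T_ss + (T₀ − T_ss)e^(−t/τ); set T = 32.0:
t = −τ ln[(T − T_ss)/(T₀ − T_ss)] = −721.68 · ln(0.38285) = 692.90 s.

693 s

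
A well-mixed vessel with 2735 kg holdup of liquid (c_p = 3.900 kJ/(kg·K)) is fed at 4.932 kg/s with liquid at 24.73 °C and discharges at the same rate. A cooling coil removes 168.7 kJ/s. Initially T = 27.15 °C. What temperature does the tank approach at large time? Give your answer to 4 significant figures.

M c_p dT/dt = ṁ c_p (T_in − T) − Q̇.
At steady state dT/dt = 0 ⇒ T_ss = T_in − Q̇/(ṁ c_p) = 24.73 − 168.7/(4.932·3.900) = 15.9594 °C.

15.96 °C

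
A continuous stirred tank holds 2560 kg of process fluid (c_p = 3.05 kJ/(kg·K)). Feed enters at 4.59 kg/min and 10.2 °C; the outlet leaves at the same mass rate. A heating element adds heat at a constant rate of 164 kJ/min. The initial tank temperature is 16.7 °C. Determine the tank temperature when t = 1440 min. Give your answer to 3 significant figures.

First-law balance (no shaft work): M c_p dT/dt = ṁ c_p (T_in − T) + 164.
Rearrange: dT/dt = (T_ss − T)/τ with τ = M/ṁ = 557.73 min and T_ss = T_in + Q̇/(ṁ c_p) = 21.915 °C.
Integrating: T(t) = T_ss + (T₀ − T_ss) e^(−t/τ).
T(1440) = 21.915 + (-5.2147)·e^(−1440/557.73) = 21.915 + (-5.2147)·0.075632 = 21.520 °C.

21.5 °C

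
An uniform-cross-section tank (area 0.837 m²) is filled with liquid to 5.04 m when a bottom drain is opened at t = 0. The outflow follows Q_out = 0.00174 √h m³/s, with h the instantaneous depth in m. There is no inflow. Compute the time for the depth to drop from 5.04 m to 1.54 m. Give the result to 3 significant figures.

With no inflow, A dh/dt = −0.00174 √h.
This is separable: 2 d(√h)/dt = −0.00174/A, so √h = √h₀ − (0.00174/(2A)) t.
t = 2A(√h₀ − √h)/0.00174 = 2·0.837·(√5.04 − √1.54)/0.00174
  = 1.6740 × (2.2450 − 1.2410) / 0.00174 = 965.94 s.

966 s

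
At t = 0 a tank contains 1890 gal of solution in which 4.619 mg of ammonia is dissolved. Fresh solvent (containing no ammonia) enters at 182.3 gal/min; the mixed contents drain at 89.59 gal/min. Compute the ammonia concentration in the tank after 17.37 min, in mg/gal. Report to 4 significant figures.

0.0007274 mg/gal

Total volume: dV/dt = Q_in − Q_out = 92.7100 gal/min, so V(t) = 1890 + 92.7100 t and V(17.37) = 3500.37 gal.
Species balance (pure solvent in): dm/dt = −Q_out · m/V(t).
dm/m = −Q_out dt/(V₀ + 92.7100 t); integrating gives ln(m/m₀) = −(Q_out/(Q_in−Q_out)) ln(V/V₀).
m = m₀ (V₀/V)^(Q_out/(Q_in−Q_out)) = 4.619 × (1890/3500.37)^(0.966347) = 2.54626 mg.
C = m/V = 2.54626/3500.37 = 0.000727426 mg/gal.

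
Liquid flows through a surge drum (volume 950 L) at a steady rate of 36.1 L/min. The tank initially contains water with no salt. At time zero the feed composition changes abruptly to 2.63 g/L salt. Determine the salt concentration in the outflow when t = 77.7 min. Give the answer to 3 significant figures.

Unsteady species balance (constant V, well mixed): V dC/dt = Q(C_in − C).
Rewrite as dC/dt + C/τ = C_in/τ, τ = V/Q = 26.316 min.
This is linear first-order; C(t) = C_in + (C₀ − C_in) e^(−t/τ).
C(77.7) = 2.63 + (0 − 2.63)·e^(−77.7/26.316) = 2.63 + (-2.6300)·0.052204 = 2.4927 g/L.

2.49 g/L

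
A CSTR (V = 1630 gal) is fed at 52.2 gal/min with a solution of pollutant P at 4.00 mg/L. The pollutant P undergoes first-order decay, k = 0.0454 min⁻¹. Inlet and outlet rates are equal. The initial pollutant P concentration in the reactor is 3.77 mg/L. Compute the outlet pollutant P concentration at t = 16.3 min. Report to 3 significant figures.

2.25 mg/L

V dC/dt = Q(C_in − C) − k V C.
This is linear with rate a = Q/V + k = 0.077425 min⁻¹.
C_ss = Q C_in/(Q + kV) = 1.6545 mg/L; C(t) = C_ss + (C₀ − C_ss) e^(−a t).
C(16.3) = 1.6545 + (2.1155)·e^(−0.077425·16.3) = 1.6545 + (2.1155)·0.28308 = 2.2534 mg/L.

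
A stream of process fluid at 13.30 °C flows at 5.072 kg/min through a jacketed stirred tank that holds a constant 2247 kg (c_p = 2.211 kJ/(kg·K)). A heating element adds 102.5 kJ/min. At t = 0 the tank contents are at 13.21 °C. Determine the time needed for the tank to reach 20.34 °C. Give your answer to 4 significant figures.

Energy balance: M c_p dT/dt = ṁ c_p (T_in − T) + 102.5.
τ = M/ṁ = 443.021 min; T_ss = T_in + Q̇/(ṁ c_p) = 22.4402 °C.
T(t) = T_ss + (T₀ − T_ss) e^(−t/τ). Set T = 20.34:
e^(−t/τ) = (20.34 − 22.4402)/(13.21 − 22.4402) = 0.227536
t = −443.021 · ln(0.227536) = 655.868 min.

655.9 min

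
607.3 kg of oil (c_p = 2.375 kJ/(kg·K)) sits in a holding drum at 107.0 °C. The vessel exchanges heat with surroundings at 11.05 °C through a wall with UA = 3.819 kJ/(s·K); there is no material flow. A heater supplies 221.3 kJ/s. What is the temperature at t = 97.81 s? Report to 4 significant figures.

98.33 °C

M c_p dT/dt = −UA(T − T_amb) + Q̇.
dT/dt = (T_ss − T)/τ with T_ss = T_amb + Q̇/UA = 11.05 + 221.3/3.819 = 68.9971 °C, τ = M c_p/UA = 607.3·2.375/3.819 = 377.674 s.
This is linear first-order; T(t) = T_ss + (T₀ − T_ss) e^(−t/τ).
T(97.81) = 68.9971 + (38.0029)·0.771839 = 98.3292 °C.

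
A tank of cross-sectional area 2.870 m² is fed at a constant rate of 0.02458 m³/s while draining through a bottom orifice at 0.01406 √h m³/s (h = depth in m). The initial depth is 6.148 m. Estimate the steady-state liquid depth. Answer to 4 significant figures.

3.056 m

Volume balance on the tank: A dh/dt = Q_in − 0.01406 √h. At steady state dh/dt = 0:
Q_in = 0.01406 √h_ss ⇒ √h_ss = 0.02458/0.01406 = 1.74822.
h_ss = 1.74822² = 3.05628 m. (Since h₀ = 6.148 m > h_ss, the level will fall toward this value.)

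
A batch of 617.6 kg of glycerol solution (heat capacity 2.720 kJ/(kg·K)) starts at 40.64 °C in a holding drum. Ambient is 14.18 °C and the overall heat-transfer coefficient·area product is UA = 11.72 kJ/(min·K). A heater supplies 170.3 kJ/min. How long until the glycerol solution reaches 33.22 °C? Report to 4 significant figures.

139.4 min

M c_p dT/dt = −UA(T − T_amb) + Q̇.
τ = M c_p/UA = 143.334 min; T_ss = T_amb + Q̇/UA = 14.18 + 170.3/11.72 = 28.7107 °C.
T(t) = T_ss + (T₀ − T_ss)e^(−t/τ); set T = 33.22:
t = −τ ln[(T − T_ss)/(T₀ − T_ss)] = −143.334 · ln(0.378001) = 139.443 min.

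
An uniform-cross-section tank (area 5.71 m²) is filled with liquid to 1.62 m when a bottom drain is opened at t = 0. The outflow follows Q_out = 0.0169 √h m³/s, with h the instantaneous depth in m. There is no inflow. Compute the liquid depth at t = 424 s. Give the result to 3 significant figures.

With no inflow, A dh/dt = −0.0169 √h.
∫ h^(−1/2) dh = −(0.0169/A) ∫ dt, giving 2√h = 2√h₀ − (0.0169/A) t.
√h = √1.62 − 0.0169·424/(2·5.71) = 1.2728 − 0.62746 = 0.64533.
h = 0.64533² = 0.41645 m.

0.416 m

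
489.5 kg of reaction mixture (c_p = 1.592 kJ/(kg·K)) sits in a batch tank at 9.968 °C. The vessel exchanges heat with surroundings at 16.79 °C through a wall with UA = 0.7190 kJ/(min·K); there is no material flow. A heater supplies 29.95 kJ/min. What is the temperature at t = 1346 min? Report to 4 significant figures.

44.44 °C

First-law balance (no shaft work): M c_p dT/dt = −UA(T − T_amb) + Q̇.
dT/dt = (T_ss − T)/τ with T_ss = T_amb + Q̇/UA = 16.79 + 29.95/0.7190 = 58.4451 °C, τ = M c_p/UA = 489.5·1.592/0.7190 = 1083.84 min.
This is linear first-order; T(t) = T_ss + (T₀ − T_ss) e^(−t/τ).
T(1346) = 58.4451 + (-48.4771)·0.288842 = 44.4429 °C.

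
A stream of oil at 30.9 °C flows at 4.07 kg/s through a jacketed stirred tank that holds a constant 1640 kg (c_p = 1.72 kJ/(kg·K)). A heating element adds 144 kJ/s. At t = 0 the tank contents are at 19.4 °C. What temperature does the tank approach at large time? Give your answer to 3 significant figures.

51.5 °C

Heat balance on the well-mixed liquid: M c_p dT/dt = ṁ c_p (T_in − T) + 144.
At steady state dT/dt = 0 ⇒ T_ss = T_in + Q̇/(ṁ c_p) = 30.9 + 144/(4.07·1.72) = 51.470 °C.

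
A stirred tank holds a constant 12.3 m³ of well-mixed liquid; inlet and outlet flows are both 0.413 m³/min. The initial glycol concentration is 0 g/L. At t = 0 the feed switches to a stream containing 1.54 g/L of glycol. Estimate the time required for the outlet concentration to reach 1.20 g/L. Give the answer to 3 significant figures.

45.0 min

Species balance: V dC/dt = Q(C_in − C) ⇒ τ = V/Q = 29.782 min.
C(t) = C_in + (C₀ − C_in) e^(−t/τ). Set C = 1.20 and solve for t:
e^(−t/τ) = (C − C_in)/(C₀ − C_in) = (1.20 − 1.54)/(0 − 1.54) = 0.22078
t = −τ ln(…) = 29.782 × 1.5106 = 44.989 min.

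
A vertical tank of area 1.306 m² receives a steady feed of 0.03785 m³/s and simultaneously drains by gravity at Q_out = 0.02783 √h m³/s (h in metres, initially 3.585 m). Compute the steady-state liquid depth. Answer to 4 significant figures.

A dh/dt = Q_in − 0.02783 √h. Steady state requires inflow = outflow:
Q_in = 0.02783 √h_ss ⇒ √h_ss = 0.03785/0.02783 = 1.36004.
h_ss = 1.36004² = 1.84972 m. (Since h₀ = 3.585 m > h_ss, the level will fall toward this value.)

1.850 m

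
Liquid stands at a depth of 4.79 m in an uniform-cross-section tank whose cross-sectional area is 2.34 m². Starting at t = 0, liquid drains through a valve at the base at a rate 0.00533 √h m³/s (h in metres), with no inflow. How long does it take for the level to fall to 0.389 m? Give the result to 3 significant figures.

A dh/dt = −Q_out = −0.00533 √h.
∫ h^(−1/2) dh = −(0.00533/A) ∫ dt, giving 2√h = 2√h₀ − (0.00533/A) t.
t = 2A(√h₀ − √h)/0.00533 = 2·2.34·(√4.79 − √0.389)/0.00533
  = 4.6800 × (2.1886 − 0.62370) / 0.00533 = 1374.1 s.

1370 s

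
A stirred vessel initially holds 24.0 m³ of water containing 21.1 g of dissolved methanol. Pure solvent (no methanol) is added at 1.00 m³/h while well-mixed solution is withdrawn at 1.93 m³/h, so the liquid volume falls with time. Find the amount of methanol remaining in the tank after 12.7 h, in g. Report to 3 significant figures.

5.17 g

Total volume: dV/dt = Q_in − Q_out = -0.93000 m³/h, so V(t) = 24.0 − 0.93000 t and V(12.7) = 12.189 m³.
Solute balance: dm/dt = 0 − Q_out C = −Q_out m/V(t).
dm/m = −Q_out dt/(V₀ − 0.93000 t); integrating gives ln(m/m₀) = −(Q_out/(Q_in−Q_out)) ln(V/V₀).
m = m₀ (V₀/V)^(Q_out/(Q_in−Q_out)) = 21.1 × (24.0/12.189)^(-2.0753) = 5.1719 g.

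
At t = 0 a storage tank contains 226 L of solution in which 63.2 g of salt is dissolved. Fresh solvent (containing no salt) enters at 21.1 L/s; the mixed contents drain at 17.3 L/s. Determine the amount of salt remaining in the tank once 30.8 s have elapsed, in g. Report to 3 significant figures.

Let m(t) be the amount of salt. Volume: V(t) = V₀ + (Q_in − Q_out) t = 226 + 3.8000 t; V(30.8) = 343.04 L.
Solute balance: dm/dt = 0 − Q_out C = −Q_out m/V(t).
dm/m = −Q_out dt/(V₀ + 3.8000 t); integrating gives ln(m/m₀) = −(Q_out/(Q_in−Q_out)) ln(V/V₀).
m = m₀ (V₀/V)^(Q_out/(Q_in−Q_out)) = 63.2 × (226/343.04)^(4.5526) = 9.4540 g.

9.45 g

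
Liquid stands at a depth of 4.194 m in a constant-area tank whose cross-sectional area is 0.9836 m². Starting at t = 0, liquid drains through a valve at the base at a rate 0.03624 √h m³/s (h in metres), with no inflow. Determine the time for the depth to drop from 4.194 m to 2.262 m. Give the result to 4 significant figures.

Accumulation of liquid (constant cross-section A): A dh/dt = −0.03624 √h.
∫ h^(−1/2) dh = −(0.03624/A) ∫ dt, giving 2√h = 2√h₀ − (0.03624/A) t.
t = 2A(√h₀ − √h)/0.03624 = 2·0.9836·(√4.194 − √2.262)/0.03624
  = 1.96720 × (2.04793 − 1.50399) / 0.03624 = 29.5260 s.

29.53 s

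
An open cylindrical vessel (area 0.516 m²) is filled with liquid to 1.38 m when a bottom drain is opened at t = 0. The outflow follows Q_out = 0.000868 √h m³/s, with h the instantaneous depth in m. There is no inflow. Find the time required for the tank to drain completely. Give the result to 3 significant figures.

1400 s

Accumulation of liquid (constant cross-section A): A dh/dt = −0.000868 √h.
Separate and integrate: 2(√h − √h₀) = −(0.000868/A) t.
Set h = 0: 2√h₀ = (0.000868/A) t_empty ⇒ t_empty = 2A√h₀/0.000868.
t_empty = 2·0.516·√1.38/0.000868 = 1.0320·1.1747/0.000868 = 1396.7 s.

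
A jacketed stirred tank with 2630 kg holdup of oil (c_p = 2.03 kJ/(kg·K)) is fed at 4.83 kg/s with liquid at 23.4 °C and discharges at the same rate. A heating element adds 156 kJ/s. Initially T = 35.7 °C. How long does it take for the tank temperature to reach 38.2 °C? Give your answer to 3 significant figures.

First-law balance (no shaft work): M c_p dT/dt = ṁ c_p (T_in − T) + 156.
τ = M/ṁ = 544.51 s; T_ss = T_in + Q̇/(ṁ c_p) = 39.310 °C.
T(t) = T_ss + (T₀ − T_ss) e^(−t/τ). Set T = 38.2:
e^(−t/τ) = (38.2 − 39.310)/(35.7 − 39.310) = 0.30756
t = −544.51 · ln(0.30756) = 642.03 s.

642 s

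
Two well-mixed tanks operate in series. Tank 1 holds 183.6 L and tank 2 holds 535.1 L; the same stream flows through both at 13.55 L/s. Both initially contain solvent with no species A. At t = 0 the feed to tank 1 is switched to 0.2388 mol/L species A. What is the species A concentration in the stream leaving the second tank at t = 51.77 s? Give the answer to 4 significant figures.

0.1435 mol/L

Each tank obeys Vᵢ dCᵢ/dt = Q(Cᵢ₋₁ − Cᵢ), so τᵢ = Vᵢ/Q.
τ₁ = 183.6/13.55 = 13.5498 s; τ₂ = 535.1/13.55 = 39.4908 s.
Solving the cascade with C₁(0)=C₂(0)=0 gives C₂(t) = C_in[1 − (τ₁ e^(−t/τ₁) − τ₂ e^(−t/τ₂))/(τ₁ − τ₂)].
At t = 51.77: e^(−t/τ₁) = 0.0219121, e^(−t/τ₂) = 0.269567.
C₂ = 0.2388·[1 − (13.5498·0.0219121 − 39.4908·0.269567)/(-25.9410)] = 0.2388·0.601075 = 0.143537 mol/L.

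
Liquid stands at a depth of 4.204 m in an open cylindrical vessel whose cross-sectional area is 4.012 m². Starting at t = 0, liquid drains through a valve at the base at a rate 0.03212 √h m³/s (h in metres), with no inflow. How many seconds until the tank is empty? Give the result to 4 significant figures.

With no inflow, A dh/dt = −0.03212 √h.
∫ h^(−1/2) dh = −(0.03212/A) ∫ dt, giving 2√h = 2√h₀ − (0.03212/A) t.
Tank is empty when √h = 0: t_empty = 2A√h₀/0.03212.
t_empty = 2·4.012·√4.204/0.03212 = 8.02400·2.05037/0.03212 = 512.208 s.

512.2 s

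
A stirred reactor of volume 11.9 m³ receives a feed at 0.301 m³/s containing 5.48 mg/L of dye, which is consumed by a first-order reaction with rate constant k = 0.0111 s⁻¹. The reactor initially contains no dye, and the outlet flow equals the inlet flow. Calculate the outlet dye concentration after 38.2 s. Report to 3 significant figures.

Species balance: V dC/dt = Q C_in − Q C − k V C.
dC/dt = (Q/V) C_in − (Q/V + k) C; effective rate a = Q/V + k = 0.025294 + 0.0111 = 0.036394 s⁻¹.
C_ss = Q C_in/(Q + kV) = 3.8086 mg/L; C(t) = C_ss + (C₀ − C_ss) e^(−a t).
C(38.2) = 3.8086 + (-3.8086)·e^(−0.036394·38.2) = 3.8086 + (-3.8086)·0.24901 = 2.8602 mg/L.

2.86 mg/L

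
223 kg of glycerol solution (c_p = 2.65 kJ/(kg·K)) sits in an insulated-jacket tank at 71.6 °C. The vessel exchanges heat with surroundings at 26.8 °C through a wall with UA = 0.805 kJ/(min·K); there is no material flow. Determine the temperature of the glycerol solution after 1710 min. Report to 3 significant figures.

Lumped-capacitance energy balance: M c_p dT/dt = UA(T_amb − T).
dT/dt = (T_ss − T)/τ with T_ss = T_amb = 26.800 °C, τ = M c_p/UA = 223·2.65/0.805 = 734.10 min.
T approaches T_ss exponentially: T(t) = T_ss + (T₀ − T_ss) e^(−t/τ).
T(1710) = 26.800 + (44.800)·0.097356 = 31.162 °C.

31.2 °C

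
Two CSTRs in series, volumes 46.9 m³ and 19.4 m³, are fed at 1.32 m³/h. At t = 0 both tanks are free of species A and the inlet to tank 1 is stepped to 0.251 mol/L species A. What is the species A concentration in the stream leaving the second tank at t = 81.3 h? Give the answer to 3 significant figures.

0.208 mol/L

Each tank obeys Vᵢ dCᵢ/dt = Q(Cᵢ₋₁ − Cᵢ), so τᵢ = Vᵢ/Q.
τ₁ = 46.9/1.32 = 35.530 h; τ₂ = 19.4/1.32 = 14.697 h.
Solving the cascade with C₁(0)=C₂(0)=0 gives C₂(t) = C_in[1 − (τ₁ e^(−t/τ₁) − τ₂ e^(−t/τ₂))/(τ₁ − τ₂)].
At t = 81.3: e^(−t/τ₁) = 0.10145, e^(−t/τ₂) = 0.0039590.
C₂ = 0.251·[1 − (35.530·0.10145 − 14.697·0.0039590)/(20.833)] = 0.251·0.82977 = 0.20827 mol/L.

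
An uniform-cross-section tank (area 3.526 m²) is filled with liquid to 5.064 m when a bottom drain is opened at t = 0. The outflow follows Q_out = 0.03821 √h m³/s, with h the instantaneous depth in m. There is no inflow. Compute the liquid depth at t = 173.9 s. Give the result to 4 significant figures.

A dh/dt = −Q_out = −0.03821 √h.
Separate and integrate: 2(√h − √h₀) = −(0.03821/A) t.
√h = √5.064 − 0.03821·173.9/(2·3.526) = 2.25033 − 0.942246 = 1.30809.
h = 1.30809² = 1.71109 m.

1.711 m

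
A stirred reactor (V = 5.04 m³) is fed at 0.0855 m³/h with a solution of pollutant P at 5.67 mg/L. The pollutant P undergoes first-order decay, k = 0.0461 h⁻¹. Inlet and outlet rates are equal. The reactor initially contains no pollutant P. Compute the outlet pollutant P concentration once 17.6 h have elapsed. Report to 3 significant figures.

1.02 mg/L

Accumulation = in − out − consumed: V dC/dt = Q C_in − Q C − k V C.
dC/dt = (Q/V) C_in − (Q/V + k) C; effective rate a = Q/V + k = 0.016964 + 0.0461 = 0.063064 h⁻¹.
C_ss = Q C_in/(Q + kV) = 1.5252 mg/L; C(t) = C_ss + (C₀ − C_ss) e^(−a t).
C(17.6) = 1.5252 + (-1.5252)·e^(−0.063064·17.6) = 1.5252 + (-1.5252)·0.32958 = 1.0225 mg/L.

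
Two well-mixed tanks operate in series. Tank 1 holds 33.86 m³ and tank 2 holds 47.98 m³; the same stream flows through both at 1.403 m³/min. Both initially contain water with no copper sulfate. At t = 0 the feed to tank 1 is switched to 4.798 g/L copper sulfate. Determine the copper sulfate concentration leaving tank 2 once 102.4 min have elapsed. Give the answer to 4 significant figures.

4.147 g/L

Each tank obeys Vᵢ dCᵢ/dt = Q(Cᵢ₋₁ − Cᵢ), so τᵢ = Vᵢ/Q.
τ₁ = 33.86/1.403 = 24.1340 min; τ₂ = 47.98/1.403 = 34.1981 min.
Tank 1: C₁ = C_in(1 − e^(−t/τ₁)). Tank 2 (τ₁ ≠ τ₂): C₂ = C_in[1 − (τ₁ e^(−t/τ₁) − τ₂ e^(−t/τ₂))/(τ₁ − τ₂)].
At t = 102.4: e^(−t/τ₁) = 0.0143648, e^(−t/τ₂) = 0.0500709.
C₂ = 4.798·[1 − (24.1340·0.0143648 − 34.1981·0.0500709)/(-10.0641)] = 4.798·0.864305 = 4.14694 g/L.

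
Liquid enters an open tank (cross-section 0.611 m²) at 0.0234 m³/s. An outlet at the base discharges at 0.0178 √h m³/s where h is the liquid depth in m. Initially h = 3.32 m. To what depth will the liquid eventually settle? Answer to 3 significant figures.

1.73 m

Accumulation of liquid (constant cross-section A): A dh/dt = Q_in − 0.0178 √h. At steady state dh/dt = 0:
Q_in = 0.0178 √h_ss ⇒ √h_ss = 0.0234/0.0178 = 1.3146.
h_ss = 1.3146² = 1.7282 m. (Since h₀ = 3.32 m > h_ss, the level will fall toward this value.)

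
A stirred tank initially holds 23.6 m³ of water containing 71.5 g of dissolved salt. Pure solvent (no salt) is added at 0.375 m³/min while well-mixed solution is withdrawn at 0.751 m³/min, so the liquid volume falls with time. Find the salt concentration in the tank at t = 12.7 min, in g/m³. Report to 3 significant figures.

2.42 g/m³

Total volume: dV/dt = Q_in − Q_out = -0.37600 m³/min, so V(t) = 23.6 − 0.37600 t and V(12.7) = 18.825 m³.
Solute balance: dm/dt = 0 − Q_out C = −Q_out m/V(t).
dm/m = −Q_out dt/(V₀ − 0.37600 t); integrating gives ln(m/m₀) = −(Q_out/(Q_in−Q_out)) ln(V/V₀).
m = m₀ (V₀/V)^(Q_out/(Q_in−Q_out)) = 71.5 × (23.6/18.825)^(-1.9973) = 45.520 g.
C = m/V = 45.520/18.825 = 2.4181 g/m³.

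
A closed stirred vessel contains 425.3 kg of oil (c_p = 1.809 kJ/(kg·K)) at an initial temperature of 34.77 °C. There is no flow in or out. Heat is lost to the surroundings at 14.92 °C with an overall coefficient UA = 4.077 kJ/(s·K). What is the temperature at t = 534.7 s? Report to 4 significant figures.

16.09 °C

Lumped-capacitance energy balance: M c_p dT/dt = UA(T_amb − T).
dT/dt = (T_ss − T)/τ with T_ss = T_amb = 14.9200 °C, τ = M c_p/UA = 425.3·1.809/4.077 = 188.709 s.
Solution: T(t) = T_ss + (T₀ − T_ss) e^(−t/τ).
T(534.7) = 14.9200 + (19.8500)·0.0588091 = 16.0874 °C.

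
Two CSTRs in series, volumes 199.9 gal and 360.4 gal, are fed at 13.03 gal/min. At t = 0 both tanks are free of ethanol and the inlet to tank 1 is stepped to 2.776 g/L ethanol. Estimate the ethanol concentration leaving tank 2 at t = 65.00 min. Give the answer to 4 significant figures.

2.232 g/L

Each tank obeys Vᵢ dCᵢ/dt = Q(Cᵢ₋₁ − Cᵢ), so τᵢ = Vᵢ/Q.
τ₁ = 199.9/13.03 = 15.3415 min; τ₂ = 360.4/13.03 = 27.6592 min.
Solving the cascade with C₁(0)=C₂(0)=0 gives C₂(t) = C_in[1 − (τ₁ e^(−t/τ₁) − τ₂ e^(−t/τ₂))/(τ₁ − τ₂)].
At t = 65.00: e^(−t/τ₁) = 0.0144528, e^(−t/τ₂) = 0.0953665.
C₂ = 2.776·[1 − (15.3415·0.0144528 − 27.6592·0.0953665)/(-12.3177)] = 2.776·0.803857 = 2.23151 g/L.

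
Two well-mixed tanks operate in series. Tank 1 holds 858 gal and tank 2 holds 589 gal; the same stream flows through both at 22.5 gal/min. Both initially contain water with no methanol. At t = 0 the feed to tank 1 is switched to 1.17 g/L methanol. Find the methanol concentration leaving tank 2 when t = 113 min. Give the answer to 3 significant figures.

1.01 g/L

Species balance on tank i: dCᵢ/dt = (Cᵢ₋₁ − Cᵢ)/τᵢ with τᵢ = Vᵢ/Q.
τ₁ = 858/22.5 = 38.133 min; τ₂ = 589/22.5 = 26.178 min.
Tank 1: C₁ = C_in(1 − e^(−t/τ₁)). Tank 2 (τ₁ ≠ τ₂): C₂ = C_in[1 − (τ₁ e^(−t/τ₁) − τ₂ e^(−t/τ₂))/(τ₁ − τ₂)].
At t = 113: e^(−t/τ₁) = 0.051649, e^(−t/τ₂) = 0.013345.
C₂ = 1.17·[1 − (38.133·0.051649 − 26.178·0.013345)/(11.956)] = 1.17·0.86448 = 1.0114 g/L.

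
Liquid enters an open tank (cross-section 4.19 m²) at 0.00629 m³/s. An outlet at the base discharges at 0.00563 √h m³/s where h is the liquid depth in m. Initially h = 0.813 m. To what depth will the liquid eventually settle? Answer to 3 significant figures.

Level balance: A dh/dt = 0.00629 − 0.00563 √h. Setting dh/dt = 0:
Q_in = 0.00563 √h_ss ⇒ √h_ss = 0.00629/0.00563 = 1.1172.
h_ss = 1.1172² = 1.2482 m. (Since h₀ = 0.813 m < h_ss, the level will rise toward this value.)

1.25 m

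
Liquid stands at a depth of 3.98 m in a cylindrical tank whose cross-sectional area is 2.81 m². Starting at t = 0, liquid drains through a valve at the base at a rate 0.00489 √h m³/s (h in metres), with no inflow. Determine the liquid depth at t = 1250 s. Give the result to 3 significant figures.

With no inflow, A dh/dt = −0.00489 √h.
∫ h^(−1/2) dh = −(0.00489/A) ∫ dt, giving 2√h = 2√h₀ − (0.00489/A) t.
√h = √3.98 − 0.00489·1250/(2·2.81) = 1.9950 − 1.0876 = 0.90736.
h = 0.90736² = 0.82330 m.

0.823 m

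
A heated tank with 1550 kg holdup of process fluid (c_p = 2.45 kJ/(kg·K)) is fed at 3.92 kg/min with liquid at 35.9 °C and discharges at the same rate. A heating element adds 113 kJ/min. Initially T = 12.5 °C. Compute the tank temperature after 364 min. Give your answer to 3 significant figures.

Unsteady energy balance on the tank contents: M c_p dT/dt = ṁ c_p (T_in − T) + 113.
Rearrange: dT/dt = (T_ss − T)/τ with τ = M/ṁ = 395.41 min and T_ss = T_in + Q̇/(ṁ c_p) = 47.666 °C.
T approaches T_ss exponentially: T(t) = T_ss + (T₀ − T_ss) e^(−t/τ).
T(364) = 47.666 + (-35.166)·e^(−364/395.41) = 47.666 + (-35.166)·0.39829 = 33.660 °C.

33.7 °C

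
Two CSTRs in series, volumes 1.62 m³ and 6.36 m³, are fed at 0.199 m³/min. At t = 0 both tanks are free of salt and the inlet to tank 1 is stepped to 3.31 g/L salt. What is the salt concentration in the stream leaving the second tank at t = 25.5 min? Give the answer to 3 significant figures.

1.36 g/L

Time constants: τᵢ = Vᵢ/Q for each well-mixed tank.
τ₁ = 1.62/0.199 = 8.1407 min; τ₂ = 6.36/0.199 = 31.960 min.
Tank 1: C₁ = C_in(1 − e^(−t/τ₁)). Tank 2 (τ₁ ≠ τ₂): C₂ = C_in[1 − (τ₁ e^(−t/τ₁) − τ₂ e^(−t/τ₂))/(τ₁ − τ₂)].
At t = 25.5: e^(−t/τ₁) = 0.043613, e^(−t/τ₂) = 0.45028.
C₂ = 3.31·[1 − (8.1407·0.043613 − 31.960·0.45028)/(-23.819)] = 3.31·0.41073 = 1.3595 g/L.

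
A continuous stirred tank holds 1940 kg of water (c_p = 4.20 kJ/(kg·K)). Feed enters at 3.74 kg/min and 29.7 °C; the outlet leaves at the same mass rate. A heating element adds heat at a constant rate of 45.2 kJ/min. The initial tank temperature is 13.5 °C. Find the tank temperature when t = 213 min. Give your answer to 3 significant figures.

19.9 °C

M c_p dT/dt = ṁ c_p (T_in − T) + Q̇.
τ = M/ṁ = 518.72 min; T_ss = T_in + Q̇/(ṁ c_p) = 29.7 + 45.2/(3.74·4.20) = 32.578 °C.
Solution: T(t) = T_ss + (T₀ − T_ss) e^(−t/τ).
T(213) = 32.578 + (-19.078)·e^(−213/518.72) = 32.578 + (-19.078)·0.66323 = 19.925 °C.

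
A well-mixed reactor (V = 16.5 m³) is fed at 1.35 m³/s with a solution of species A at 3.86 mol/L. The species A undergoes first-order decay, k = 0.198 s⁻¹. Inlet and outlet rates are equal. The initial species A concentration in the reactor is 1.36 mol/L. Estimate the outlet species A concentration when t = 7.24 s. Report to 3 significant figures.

V dC/dt = Q(C_in − C) − k V C.
dC/dt = (Q/V) C_in − (Q/V + k) C; effective rate a = Q/V + k = 0.081818 + 0.198 = 0.27982 s⁻¹.
C_ss = Q C_in/(Q + kV) = 1.1287 mol/L; C(t) = C_ss + (C₀ − C_ss) e^(−a t).
C(7.24) = 1.1287 + (0.23135)·e^(−0.27982·7.24) = 1.1287 + (0.23135)·0.13188 = 1.1592 mol/L.

1.16 mol/L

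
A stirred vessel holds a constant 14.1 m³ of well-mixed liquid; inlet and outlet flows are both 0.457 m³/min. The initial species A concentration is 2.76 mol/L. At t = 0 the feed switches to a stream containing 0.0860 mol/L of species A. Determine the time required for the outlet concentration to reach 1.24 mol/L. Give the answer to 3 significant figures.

Species balance on the tank: V dC/dt = Q(C_in − C), so τ = V/Q = 30.853 min.
C(t) = C_in + (C₀ − C_in) e^(−t/τ). Set C = 1.24 and solve for t:
e^(−t/τ) = (C − C_in)/(C₀ − C_in) = (1.24 − 0.0860)/(2.76 − 0.0860) = 0.43156
t = −τ ln(…) = 30.853 × 0.84034 = 25.927 min.

25.9 min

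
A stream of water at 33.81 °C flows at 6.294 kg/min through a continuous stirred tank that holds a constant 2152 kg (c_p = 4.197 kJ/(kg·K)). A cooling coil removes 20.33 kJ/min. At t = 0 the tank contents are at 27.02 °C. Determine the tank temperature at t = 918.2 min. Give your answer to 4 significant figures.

32.63 °C

M c_p dT/dt = ṁ c_p (T_in − T) − Q̇.
τ = M/ṁ = 341.913 min; T_ss = T_in − Q̇/(ṁ c_p) = 33.81 − 20.33/(6.294·4.197) = 33.0404 °C.
Solution: T(t) = T_ss + (T₀ − T_ss) e^(−t/τ).
T(918.2) = 33.0404 + (-6.02039)·e^(−918.2/341.913) = 33.0404 + (-6.02039)·0.0681885 = 32.6299 °C.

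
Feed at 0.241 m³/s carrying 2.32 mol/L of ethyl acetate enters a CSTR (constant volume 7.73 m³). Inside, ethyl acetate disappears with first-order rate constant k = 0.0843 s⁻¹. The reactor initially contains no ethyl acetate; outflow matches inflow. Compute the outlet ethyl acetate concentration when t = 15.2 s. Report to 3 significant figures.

0.518 mol/L

Accumulation = in − out − consumed: V dC/dt = Q C_in − Q C − k V C.
This is linear with rate a = Q/V + k = 0.11548 s⁻¹.
C_ss = Q C_in/(Q + kV) = 0.62637 mol/L; C(t) = C_ss + (C₀ − C_ss) e^(−a t).
C(15.2) = 0.62637 + (-0.62637)·e^(−0.11548·15.2) = 0.62637 + (-0.62637)·0.17286 = 0.51809 mol/L.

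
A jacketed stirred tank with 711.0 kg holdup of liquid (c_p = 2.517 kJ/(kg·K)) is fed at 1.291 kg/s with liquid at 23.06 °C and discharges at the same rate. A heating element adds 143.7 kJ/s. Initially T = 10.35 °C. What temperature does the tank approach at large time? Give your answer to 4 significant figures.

67.28 °C

First-law balance (no shaft work): M c_p dT/dt = ṁ c_p (T_in − T) + 143.7.
At steady state dT/dt = 0 ⇒ T_ss = T_in + Q̇/(ṁ c_p) = 23.06 + 143.7/(1.291·2.517) = 67.2829 °C.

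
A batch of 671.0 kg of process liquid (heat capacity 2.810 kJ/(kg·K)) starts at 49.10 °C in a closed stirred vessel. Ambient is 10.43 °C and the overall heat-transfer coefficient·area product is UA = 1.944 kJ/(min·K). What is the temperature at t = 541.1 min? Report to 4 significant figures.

32.57 °C

Lumped-capacitance energy balance: M c_p dT/dt = UA(T_amb − T).
dT/dt = (T_ss − T)/τ with T_ss = T_amb = 10.4300 °C, τ = M c_p/UA = 671.0·2.810/1.944 = 969.913 min.
T approaches T_ss exponentially: T(t) = T_ss + (T₀ − T_ss) e^(−t/τ).
T(541.1) = 10.4300 + (38.6700)·0.572418 = 32.5654 °C.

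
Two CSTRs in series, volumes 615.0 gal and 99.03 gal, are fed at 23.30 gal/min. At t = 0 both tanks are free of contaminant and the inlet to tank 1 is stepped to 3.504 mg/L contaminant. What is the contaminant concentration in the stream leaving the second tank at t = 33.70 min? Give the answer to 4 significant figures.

Species balance on tank i: dCᵢ/dt = (Cᵢ₋₁ − Cᵢ)/τᵢ with τᵢ = Vᵢ/Q.
τ₁ = 615.0/23.30 = 26.3948 min; τ₂ = 99.03/23.30 = 4.25021 min.
Tank 1: C₁ = C_in(1 − e^(−t/τ₁)). Tank 2 (τ₁ ≠ τ₂): C₂ = C_in[1 − (τ₁ e^(−t/τ₁) − τ₂ e^(−t/τ₂))/(τ₁ − τ₂)].
At t = 33.70: e^(−t/τ₁) = 0.278938, e^(−t/τ₂) = 0.000360142.
C₂ = 3.504·[1 − (26.3948·0.278938 − 4.25021·0.000360142)/(22.1446)] = 3.504·0.667594 = 2.33925 mg/L.

2.339 mg/L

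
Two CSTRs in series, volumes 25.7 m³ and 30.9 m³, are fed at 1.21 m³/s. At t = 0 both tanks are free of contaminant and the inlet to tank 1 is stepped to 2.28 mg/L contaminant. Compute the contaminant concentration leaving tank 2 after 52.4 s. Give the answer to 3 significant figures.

1.50 mg/L

Each tank obeys Vᵢ dCᵢ/dt = Q(Cᵢ₋₁ − Cᵢ), so τᵢ = Vᵢ/Q.
τ₁ = 25.7/1.21 = 21.240 s; τ₂ = 30.9/1.21 = 25.537 s.
Solving the cascade with C₁(0)=C₂(0)=0 gives C₂(t) = C_in[1 − (τ₁ e^(−t/τ₁) − τ₂ e^(−t/τ₂))/(τ₁ − τ₂)].
At t = 52.4: e^(−t/τ₁) = 0.084832, e^(−t/τ₂) = 0.12849.
C₂ = 2.28·[1 − (21.240·0.084832 − 25.537·0.12849)/(-4.2975)] = 2.28·0.65574 = 1.4951 mg/L.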